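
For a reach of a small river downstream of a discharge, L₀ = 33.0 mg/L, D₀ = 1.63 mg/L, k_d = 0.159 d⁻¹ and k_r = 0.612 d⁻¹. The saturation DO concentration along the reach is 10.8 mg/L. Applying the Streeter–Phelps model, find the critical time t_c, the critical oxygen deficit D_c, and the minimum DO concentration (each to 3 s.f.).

t_c ≈ 2.64 d; D_c ≈ 5.63 mg/L; min DO ≈ 5.17 mg/L

With k_r/k_d = 3.849 and 1 − D₀(k_r−k_d)/(k_d L₀) = 0.8593,
t_c = ln(3.849 × 0.8593) / (0.612 − 0.159) = ln(3.307) / 0.4530 = 1.196/0.4530 = 2.641 d.
D_c = (k_d/k_r) L₀ e^(−k_d t_c) = (0.159/0.612) × 33.0 × e^(−0.159×2.641) = 0.2598 × 33.0 × 0.6571 = 5.634 mg/L.
Minimum DO = C_s − D_c = 10.8 − 5.634 = 5.166 mg/L.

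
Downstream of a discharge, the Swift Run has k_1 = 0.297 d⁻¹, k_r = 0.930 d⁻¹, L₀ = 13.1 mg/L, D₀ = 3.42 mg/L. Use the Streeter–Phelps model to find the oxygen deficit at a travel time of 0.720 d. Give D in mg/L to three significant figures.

D ≈ 3.57 mg/L

k_1 L₀/(k_r−k_1) = 0.297×13.1/(0.930−0.297) = 3.891/0.6330 = 6.146 mg/L.
e^(−k_1 t) = e^(−0.297×0.7200) = 0.8075; e^(−k_r t) = e^(−0.930×0.7200) = 0.5119.
D = 6.146 × (0.8075 − 0.5119) + 3.42 × 0.5119 = 1.817 + 1.751 = 3.567 mg/L.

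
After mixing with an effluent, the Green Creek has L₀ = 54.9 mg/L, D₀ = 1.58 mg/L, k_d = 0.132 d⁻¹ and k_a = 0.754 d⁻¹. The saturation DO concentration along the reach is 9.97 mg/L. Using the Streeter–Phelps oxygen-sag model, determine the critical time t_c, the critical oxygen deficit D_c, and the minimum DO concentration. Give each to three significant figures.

t_c ≈ 2.57 d; D_c ≈ 6.85 mg/L; min DO ≈ 3.12 mg/L

With k_a/k_d = 5.712 and 1 − D₀(k_a−k_d)/(k_d L₀) = 0.8644,
t_c = ln(5.712 × 0.8644) / (0.754 − 0.132) = ln(4.937) / 0.6220 = 1.597/0.6220 = 2.567 d.
L(t_c) = L₀ e^(−k_d t_c) = 54.9 × 0.7126 = 39.12 mg/L, and at the critical point k_a D_c = k_d L, so D_c = (0.132/0.754) × 39.12 = 6.849 mg/L.
Minimum DO = C_s − D_c = 9.97 − 6.849 = 3.121 mg/L.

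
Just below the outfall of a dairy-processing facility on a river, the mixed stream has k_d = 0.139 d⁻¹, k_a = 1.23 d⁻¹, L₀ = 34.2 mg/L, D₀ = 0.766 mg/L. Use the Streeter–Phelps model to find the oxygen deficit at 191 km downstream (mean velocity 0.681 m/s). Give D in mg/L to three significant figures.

Travel time t = x/v = 191 km / (0.681 m/s) = 191000 m / 0.681 m/s = 280500 s = 3.246 d.
k_d L₀/(k_a−k_d) = 0.139×34.2/(1.23−0.139) = 4.754/1.091 = 4.357 mg/L.
e^(−k_d t) = e^(−0.139×3.246) = 0.6369; e^(−k_a t) = e^(−1.23×3.246) = 0.01845.
D = 4.357 × (0.6369 − 0.01845) + 0.766 × 0.01845 = 2.695 + 0.01413 = 2.709 mg/L.

D ≈ 2.71 mg/L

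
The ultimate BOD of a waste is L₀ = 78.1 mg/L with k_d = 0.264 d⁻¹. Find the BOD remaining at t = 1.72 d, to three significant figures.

L ≈ 49.6 mg/L

L_t = L₀ e^(−k_d t) = 78.1 × e^(−0.264×1.72) = 78.1 × 0.6350 = 49.60 mg/L.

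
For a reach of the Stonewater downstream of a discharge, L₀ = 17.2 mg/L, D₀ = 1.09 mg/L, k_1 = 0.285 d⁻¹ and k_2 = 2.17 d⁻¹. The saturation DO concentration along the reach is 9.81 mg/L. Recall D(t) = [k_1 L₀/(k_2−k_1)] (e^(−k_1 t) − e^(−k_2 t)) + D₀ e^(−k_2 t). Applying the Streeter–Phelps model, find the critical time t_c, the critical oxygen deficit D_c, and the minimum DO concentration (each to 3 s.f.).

t_c ≈ 0.789 d; D_c ≈ 1.80 mg/L; min DO ≈ 8.01 mg/L

At the critical point dD/dt = 0, so k_1 L₀ e^(−k_1 t) = k_2 D. Substituting D(t) from the Streeter–Phelps equation and solving for t gives
t_c = ln[(k_2/k_1)(1 − D₀(k_2−k_1)/(k_1 L₀))] / (k_2−k_1).
Here k_2−k_1 = 1.885 d⁻¹ and 1 − D₀(k_2−k_1)/(k_1 L₀) = 1 − 1.09×1.885/(0.285×17.2) = 0.5809, so
t_c = ln(7.614 × 0.5809) / 1.885 = 1.487 / 1.885 = 0.7887 d.
L(t_c) = L₀ e^(−k_1 t_c) = 17.2 × 0.7987 = 13.74 mg/L, and at the critical point k_2 D_c = k_1 L, so D_c = (0.285/2.17) × 13.74 = 1.804 mg/L.
Minimum DO = C_s − D_c = 9.81 − 1.804 = 8.006 mg/L.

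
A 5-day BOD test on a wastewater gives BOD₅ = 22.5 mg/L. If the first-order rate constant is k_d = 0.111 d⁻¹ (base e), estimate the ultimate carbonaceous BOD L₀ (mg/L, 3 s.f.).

BOD₅ = L₀(1 − e^(−5k_d)) ⇒ L₀ = BOD₅ / (1 − e^(−5×0.111))
= 22.5 / (1 − 0.5741) = 22.5 / 0.4259 = 52.83 mg/L.

L₀ ≈ 52.8 mg/L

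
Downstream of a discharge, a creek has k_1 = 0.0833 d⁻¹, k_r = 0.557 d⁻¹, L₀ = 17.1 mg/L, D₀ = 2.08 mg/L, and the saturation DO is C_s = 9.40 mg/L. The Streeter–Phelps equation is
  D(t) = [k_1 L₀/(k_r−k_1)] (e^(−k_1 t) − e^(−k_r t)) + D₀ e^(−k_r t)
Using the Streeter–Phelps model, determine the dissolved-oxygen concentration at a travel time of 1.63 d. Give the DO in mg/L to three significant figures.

DO ≈ 7.15 mg/L

k_1 L₀/(k_r−k_1) = 0.0833×17.1/(0.557−0.0833) = 1.424/0.4737 = 3.007 mg/L.
e^(−k_1 t) = e^(−0.0833×1.630) = 0.8730; e^(−k_r t) = e^(−0.557×1.630) = 0.4034.
D = 3.007 × (0.8730 − 0.4034) + 2.08 × 0.4034 = 1.412 + 0.8390 = 2.251 mg/L.
DO = C_s − D = 9.40 − 2.251 = 7.149 mg/L.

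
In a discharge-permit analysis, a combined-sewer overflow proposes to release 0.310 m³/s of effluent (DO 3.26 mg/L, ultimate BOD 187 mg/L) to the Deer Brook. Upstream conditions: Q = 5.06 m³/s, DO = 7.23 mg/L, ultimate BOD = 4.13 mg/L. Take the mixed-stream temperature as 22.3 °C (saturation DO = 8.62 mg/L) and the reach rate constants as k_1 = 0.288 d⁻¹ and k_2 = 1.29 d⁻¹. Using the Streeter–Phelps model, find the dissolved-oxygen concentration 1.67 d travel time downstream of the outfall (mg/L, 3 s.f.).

DO ≈ 6.31 mg/L

Mixed DO = (5.06×7.23 + 0.310×3.26)/(5.06+0.310) = 37.59/5.370 = 7.001 mg/L.
Mixed L₀ = (5.06×4.13 + 0.310×187)/(5.370) = 78.87/5.370 = 14.69 mg/L.
Initial deficit D₀ = C_s − DO₀ = 8.62 − 7.001 = 1.619 mg/L.
D(1.67) = [0.288×14.69/(1.29−0.288)](e^(−0.288×1.67) − e^(−1.29×1.67)) + 1.619 e^(−1.29×1.67)
= 4.221 × (0.6182 − 0.1160) + 1.619 × 0.1160 = 2.308 mg/L.
DO = 8.62 − 2.308 = 6.312 mg/L.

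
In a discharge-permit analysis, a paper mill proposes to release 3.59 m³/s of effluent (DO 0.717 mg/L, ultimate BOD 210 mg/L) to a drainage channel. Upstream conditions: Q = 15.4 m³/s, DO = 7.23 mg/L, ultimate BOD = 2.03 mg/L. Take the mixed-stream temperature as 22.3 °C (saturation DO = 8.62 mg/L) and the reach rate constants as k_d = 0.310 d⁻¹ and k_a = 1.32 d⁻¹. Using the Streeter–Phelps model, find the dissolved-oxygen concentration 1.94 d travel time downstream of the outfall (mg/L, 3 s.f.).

Mixed DO = (15.4×7.23 + 3.59×0.717)/(15.4+3.59) = 113.9/18.99 = 5.999 mg/L.
Mixed L₀ = (15.4×2.03 + 3.59×210)/(18.99) = 785.2/18.99 = 41.35 mg/L.
Initial deficit D₀ = C_s − DO₀ = 8.62 − 5.999 = 2.621 mg/L.
D(1.94) = [0.310×41.35/(1.32−0.310)](e^(−0.310×1.94) − e^(−1.32×1.94)) + 2.621 e^(−1.32×1.94)
= 12.69 × (0.5480 − 0.07724) + 2.621 × 0.07724 = 6.177 mg/L.
DO = 8.62 − 6.177 = 2.443 mg/L.

DO ≈ 2.44 mg/L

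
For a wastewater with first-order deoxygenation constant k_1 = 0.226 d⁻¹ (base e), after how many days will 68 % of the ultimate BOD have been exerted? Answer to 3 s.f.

y/L₀ = 1 − e^(−k_1 t) = 0.68 ⇒ e^(−k_1 t) = 0.320
t = −ln(0.320) / 0.226 = 1.139 / 0.226 = 5.042 d.

t ≈ 5.04 d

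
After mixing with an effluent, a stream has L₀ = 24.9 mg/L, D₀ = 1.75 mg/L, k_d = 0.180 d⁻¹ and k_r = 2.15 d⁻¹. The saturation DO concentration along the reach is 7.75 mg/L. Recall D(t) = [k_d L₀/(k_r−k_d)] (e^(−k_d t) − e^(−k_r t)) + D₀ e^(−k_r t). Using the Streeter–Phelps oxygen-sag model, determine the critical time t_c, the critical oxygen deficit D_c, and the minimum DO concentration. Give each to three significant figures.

t_c ≈ 0.515 d; D_c ≈ 1.90 mg/L; min DO ≈ 5.85 mg/L

With k_r/k_d = 11.94 and 1 − D₀(k_r−k_d)/(k_d L₀) = 0.2308,
t_c = ln(11.94 × 0.2308) / (2.15 − 0.180) = ln(2.757) / 1.970 = 1.014/1.970 = 0.5148 d.
D_c = (k_d/k_r) L₀ e^(−k_d t_c) = (0.180/2.15) × 24.9 × e^(−0.180×0.5148) = 0.08372 × 24.9 × 0.9115 = 1.900 mg/L.
Minimum DO = C_s − D_c = 7.75 − 1.900 = 5.850 mg/L.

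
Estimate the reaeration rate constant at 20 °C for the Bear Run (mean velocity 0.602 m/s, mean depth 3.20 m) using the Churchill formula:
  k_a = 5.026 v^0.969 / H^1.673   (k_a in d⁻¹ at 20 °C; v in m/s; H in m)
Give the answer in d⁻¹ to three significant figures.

k_a = 5.026 × 0.602^0.969 / 3.20^1.673 = 5.026 × 0.6115 / 7.000 = 0.4391 d⁻¹.

k_a ≈ 0.439 d⁻¹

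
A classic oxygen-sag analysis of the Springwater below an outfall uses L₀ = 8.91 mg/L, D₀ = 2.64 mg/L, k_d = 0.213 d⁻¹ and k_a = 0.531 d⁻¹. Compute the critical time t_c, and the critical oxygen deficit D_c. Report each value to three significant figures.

t_c ≈ 1.04 d; D_c ≈ 2.87 mg/L

At the critical point dD/dt = 0, so k_d L₀ e^(−k_d t) = k_a D. Substituting D(t) from the Streeter–Phelps equation and solving for t gives
t_c = ln[(k_a/k_d)(1 − D₀(k_a−k_d)/(k_d L₀))] / (k_a−k_d).
Here k_a−k_d = 0.3180 d⁻¹ and 1 − D₀(k_a−k_d)/(k_d L₀) = 1 − 2.64×0.3180/(0.213×8.91) = 0.5576, so
t_c = ln(2.493 × 0.5576) / 0.3180 = 0.3294 / 0.3180 = 1.036 d.
D_c = (k_d/k_a) L₀ e^(−k_d t_c) = (0.213/0.531) × 8.91 × e^(−0.213×1.036) = 0.4011 × 8.91 × 0.8020 = 2.866 mg/L.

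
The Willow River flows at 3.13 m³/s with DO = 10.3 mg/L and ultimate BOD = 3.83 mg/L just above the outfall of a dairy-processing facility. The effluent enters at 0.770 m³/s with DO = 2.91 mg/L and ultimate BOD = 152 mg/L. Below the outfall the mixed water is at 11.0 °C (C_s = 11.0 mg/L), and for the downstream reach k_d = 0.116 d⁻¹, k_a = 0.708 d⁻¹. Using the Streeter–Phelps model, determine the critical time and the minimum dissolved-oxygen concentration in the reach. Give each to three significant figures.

Mixed DO = (3.13×10.3 + 0.770×2.91)/(3.13+0.770) = 34.48/3.900 = 8.841 mg/L.
Mixed L₀ = (3.13×3.83 + 0.770×152)/(3.900) = 129.0/3.900 = 33.08 mg/L.
Initial deficit D₀ = C_s − DO₀ = 11.0 − 8.841 = 2.159 mg/L.
t_c = (1/0.5920) ln[(0.708/0.116)(1 − 2.159×0.5920/(0.116×33.08))] = 1.689 × ln(4.071) = 2.371 d.
D_c = (0.116/0.708) × 33.08 × e^(−0.116×2.371) = 0.1638 × 33.08 × 0.7595 = 4.117 mg/L.
Minimum DO = 11.0 − 4.117 = 6.883 mg/L.

t_c ≈ 2.37 d; minimum DO ≈ 6.88 mg/L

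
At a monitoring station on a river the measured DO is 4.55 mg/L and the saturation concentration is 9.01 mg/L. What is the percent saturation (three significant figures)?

50.5 % saturation

% saturation = C/C_s × 100 = 4.55/9.01 × 100 = 50.5 %.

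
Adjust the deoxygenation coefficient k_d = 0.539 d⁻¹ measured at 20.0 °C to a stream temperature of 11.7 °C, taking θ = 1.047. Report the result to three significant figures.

k_d(T₂) = k_d(T₁) · θ^(T₂−T₁) = 0.539 × 1.047^(11.7−20.0)
= 0.539 × 1.047^-8.30 = 0.539 × 0.6830 = 0.3682 d⁻¹.

k_d ≈ 0.368 d⁻¹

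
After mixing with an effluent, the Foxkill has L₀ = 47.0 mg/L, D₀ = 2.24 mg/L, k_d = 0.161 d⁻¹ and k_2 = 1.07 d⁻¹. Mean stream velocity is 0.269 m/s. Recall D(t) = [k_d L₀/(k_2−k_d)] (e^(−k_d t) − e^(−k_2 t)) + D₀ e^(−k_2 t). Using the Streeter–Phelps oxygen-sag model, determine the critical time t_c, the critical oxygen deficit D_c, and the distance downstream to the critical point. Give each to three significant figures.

t_c ≈ 1.74 d; D_c ≈ 5.35 mg/L; x_c ≈ 40.4 km

At the critical point dD/dt = 0, so k_d L₀ e^(−k_d t) = k_2 D. Substituting D(t) from the Streeter–Phelps equation and solving for t gives
t_c = ln[(k_2/k_d)(1 − D₀(k_2−k_d)/(k_d L₀))] / (k_2−k_d).
Here k_2−k_d = 0.9090 d⁻¹ and 1 − D₀(k_2−k_d)/(k_d L₀) = 1 − 2.24×0.9090/(0.161×47.0) = 0.7309, so
t_c = ln(6.646 × 0.7309) / 0.9090 = 1.581 / 0.9090 = 1.739 d.
D_c = (k_d/k_2) L₀ e^(−k_d t_c) = (0.161/1.07) × 47.0 × e^(−0.161×1.739) = 0.1505 × 47.0 × 0.7558 = 5.345 mg/L.
x_c = v t_c = 0.269 m/s × 1.739 d × 86400 s/d = 40410 m ≈ 40.4 km.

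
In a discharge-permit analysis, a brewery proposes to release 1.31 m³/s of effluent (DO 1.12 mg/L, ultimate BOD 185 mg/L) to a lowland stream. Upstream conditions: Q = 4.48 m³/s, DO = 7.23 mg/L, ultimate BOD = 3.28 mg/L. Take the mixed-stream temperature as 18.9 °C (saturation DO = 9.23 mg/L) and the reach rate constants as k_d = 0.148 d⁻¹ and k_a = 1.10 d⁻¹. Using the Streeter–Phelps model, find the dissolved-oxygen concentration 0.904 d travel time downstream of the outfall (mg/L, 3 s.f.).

Mixed DO = (4.48×7.23 + 1.31×1.12)/(4.48+1.31) = 33.86/5.790 = 5.848 mg/L.
Mixed L₀ = (4.48×3.28 + 1.31×185)/(5.790) = 257.0/5.790 = 44.39 mg/L.
Initial deficit D₀ = C_s − DO₀ = 9.23 − 5.848 = 3.382 mg/L.
D(0.904) = [0.148×44.39/(1.10−0.148)](e^(−0.148×0.904) − e^(−1.10×0.904)) + 3.382 e^(−1.10×0.904)
= 6.902 × (0.8748 − 0.3699) + 3.382 × 0.3699 = 4.735 mg/L.
DO = 9.23 − 4.735 = 4.495 mg/L.

DO ≈ 4.49 mg/L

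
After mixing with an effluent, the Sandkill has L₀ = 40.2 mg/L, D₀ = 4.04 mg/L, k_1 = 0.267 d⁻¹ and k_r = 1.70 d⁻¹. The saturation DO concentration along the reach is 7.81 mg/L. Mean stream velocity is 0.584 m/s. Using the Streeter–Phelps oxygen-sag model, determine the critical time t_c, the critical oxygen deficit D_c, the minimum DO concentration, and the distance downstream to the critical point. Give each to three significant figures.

t_c ≈ 0.751 d; D_c ≈ 5.17 mg/L; min DO ≈ 2.64 mg/L; x_c ≈ 37.9 km

With k_r/k_1 = 6.367 and 1 − D₀(k_r−k_1)/(k_1 L₀) = 0.4606,
t_c = ln(6.367 × 0.4606) / (1.70 − 0.267) = ln(2.933) / 1.433 = 1.076/1.433 = 0.7508 d.
D_c = (k_1/k_r) L₀ e^(−k_1 t_c) = (0.267/1.70) × 40.2 × e^(−0.267×0.7508) = 0.1571 × 40.2 × 0.8183 = 5.167 mg/L.
Minimum DO = C_s − D_c = 7.81 − 5.167 = 2.643 mg/L.
x_c = v t_c = 0.584 m/s × 0.7508 d × 86400 s/d = 37890 m ≈ 37.9 km.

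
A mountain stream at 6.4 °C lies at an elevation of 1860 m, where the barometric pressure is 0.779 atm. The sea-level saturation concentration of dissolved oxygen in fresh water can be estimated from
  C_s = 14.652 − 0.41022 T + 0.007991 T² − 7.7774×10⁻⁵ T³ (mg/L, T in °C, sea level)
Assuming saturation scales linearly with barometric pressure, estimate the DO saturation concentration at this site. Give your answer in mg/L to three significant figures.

C_s ≈ 9.61 mg/L

At sea level: C_s = 14.652 − 0.41022×6.4 + 0.007991×6.4² − 7.7774×10⁻⁵×6.4³ = 12.33 mg/L.
Pressure correction: C_s' = 12.33 × 0.779 = 9.608 mg/L.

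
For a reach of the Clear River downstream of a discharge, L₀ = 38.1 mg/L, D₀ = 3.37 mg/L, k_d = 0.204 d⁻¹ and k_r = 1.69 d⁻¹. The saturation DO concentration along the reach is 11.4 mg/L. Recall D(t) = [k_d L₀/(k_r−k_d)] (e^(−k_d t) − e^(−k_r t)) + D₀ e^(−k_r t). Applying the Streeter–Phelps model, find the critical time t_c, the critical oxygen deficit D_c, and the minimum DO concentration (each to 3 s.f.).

With k_r/k_d = 8.284 and 1 − D₀(k_r−k_d)/(k_d L₀) = 0.3557,
t_c = ln(8.284 × 0.3557) / (1.69 − 0.204) = ln(2.947) / 1.486 = 1.081/1.486 = 0.7272 d.
D_c = (k_d/k_r) L₀ e^(−k_d t_c) = (0.204/1.69) × 38.1 × e^(−0.204×0.7272) = 0.1207 × 38.1 × 0.8621 = 3.965 mg/L.
Minimum DO = C_s − D_c = 11.4 − 3.965 = 7.435 mg/L.

t_c ≈ 0.727 d; D_c ≈ 3.96 mg/L; min DO ≈ 7.44 mg/L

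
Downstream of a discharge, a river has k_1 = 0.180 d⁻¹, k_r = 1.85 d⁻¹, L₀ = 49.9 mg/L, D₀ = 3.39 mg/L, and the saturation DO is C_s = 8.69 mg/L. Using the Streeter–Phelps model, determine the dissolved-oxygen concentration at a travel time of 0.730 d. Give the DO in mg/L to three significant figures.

DO ≈ 4.49 mg/L

k_1 L₀/(k_r−k_1) = 0.180×49.9/(1.85−0.180) = 8.982/1.670 = 5.378 mg/L.
e^(−k_1 t) = e^(−0.180×0.7300) = 0.8769; e^(−k_r t) = e^(−1.85×0.7300) = 0.2591.
D = 5.378 × (0.8769 − 0.2591) + 3.39 × 0.2591 = 3.323 + 0.8784 = 4.201 mg/L.
DO = C_s − D = 8.69 − 4.201 = 4.489 mg/L.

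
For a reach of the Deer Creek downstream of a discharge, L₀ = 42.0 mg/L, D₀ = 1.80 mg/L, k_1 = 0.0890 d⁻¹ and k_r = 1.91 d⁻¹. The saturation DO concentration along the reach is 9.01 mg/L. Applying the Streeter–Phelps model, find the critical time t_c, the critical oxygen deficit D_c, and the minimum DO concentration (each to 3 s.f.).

At the critical point dD/dt = 0, so k_1 L₀ e^(−k_1 t) = k_r D. Substituting D(t) from the Streeter–Phelps equation and solving for t gives
t_c = ln[(k_r/k_1)(1 − D₀(k_r−k_1)/(k_1 L₀))] / (k_r−k_1).
Here k_r−k_1 = 1.821 d⁻¹ and 1 − D₀(k_r−k_1)/(k_1 L₀) = 1 − 1.80×1.821/(0.0890×42.0) = 0.1231, so
t_c = ln(21.46 × 0.1231) / 1.821 = 0.9716 / 1.821 = 0.5335 d.
L(t_c) = L₀ e^(−k_1 t_c) = 42.0 × 0.9536 = 40.05 mg/L, and at the critical point k_r D_c = k_1 L, so D_c = (0.0890/1.91) × 40.05 = 1.866 mg/L.
Minimum DO = C_s − D_c = 9.01 − 1.866 = 7.144 mg/L.

t_c ≈ 0.534 d; D_c ≈ 1.87 mg/L; min DO ≈ 7.14 mg/L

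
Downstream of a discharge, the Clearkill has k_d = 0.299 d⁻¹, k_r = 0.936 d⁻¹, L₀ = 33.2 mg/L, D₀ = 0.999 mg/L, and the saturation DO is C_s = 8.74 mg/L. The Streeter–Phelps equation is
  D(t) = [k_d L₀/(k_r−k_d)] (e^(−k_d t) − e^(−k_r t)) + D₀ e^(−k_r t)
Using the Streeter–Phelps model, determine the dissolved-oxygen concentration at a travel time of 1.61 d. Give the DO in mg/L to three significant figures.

DO ≈ 2.34 mg/L

k_d L₀/(k_r−k_d) = 0.299×33.2/(0.936−0.299) = 9.927/0.6370 = 15.58 mg/L.
e^(−k_d t) = e^(−0.299×1.610) = 0.6179; e^(−k_r t) = e^(−0.936×1.610) = 0.2216.
D = 15.58 × (0.6179 − 0.2216) + 0.999 × 0.2216 = 6.176 + 0.2214 = 6.398 mg/L.
DO = C_s − D = 8.74 − 6.398 = 2.342 mg/L.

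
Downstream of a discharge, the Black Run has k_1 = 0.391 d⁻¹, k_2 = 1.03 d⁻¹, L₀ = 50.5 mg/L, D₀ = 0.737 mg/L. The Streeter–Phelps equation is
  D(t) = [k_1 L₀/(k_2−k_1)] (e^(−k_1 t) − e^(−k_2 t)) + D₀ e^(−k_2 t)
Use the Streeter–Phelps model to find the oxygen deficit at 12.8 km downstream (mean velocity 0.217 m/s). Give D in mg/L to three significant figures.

D ≈ 8.73 mg/L

Travel time t = x/v = 12.8 km / (0.217 m/s) = 12800 m / 0.217 m/s = 58990 s = 0.6827 d.
k_1 L₀/(k_2−k_1) = 0.391×50.5/(1.03−0.391) = 19.75/0.6390 = 30.90 mg/L.
e^(−k_1 t) = e^(−0.391×0.6827) = 0.7657; e^(−k_2 t) = e^(−1.03×0.6827) = 0.4950.
D = 30.90 × (0.7657 − 0.4950) + 0.737 × 0.4950 = 8.365 + 0.3648 = 8.730 mg/L.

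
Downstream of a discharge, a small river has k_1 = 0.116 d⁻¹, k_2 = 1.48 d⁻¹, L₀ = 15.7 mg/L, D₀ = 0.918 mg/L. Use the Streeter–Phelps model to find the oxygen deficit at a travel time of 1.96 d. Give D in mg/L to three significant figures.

k_1 L₀/(k_2−k_1) = 0.116×15.7/(1.48−0.116) = 1.821/1.364 = 1.335 mg/L.
e^(−k_1 t) = e^(−0.116×1.960) = 0.7966; e^(−k_2 t) = e^(−1.48×1.960) = 0.05498.
D = 1.335 × (0.7966 − 0.05498) + 0.918 × 0.05498 = 0.9903 + 0.05047 = 1.041 mg/L.

D ≈ 1.04 mg/L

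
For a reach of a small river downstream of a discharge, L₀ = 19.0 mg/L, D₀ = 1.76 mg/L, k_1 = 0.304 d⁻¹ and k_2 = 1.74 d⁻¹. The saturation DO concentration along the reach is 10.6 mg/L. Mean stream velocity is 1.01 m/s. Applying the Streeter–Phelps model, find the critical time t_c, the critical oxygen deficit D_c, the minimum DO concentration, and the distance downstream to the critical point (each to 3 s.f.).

t_c ≈ 0.814 d; D_c ≈ 2.59 mg/L; min DO ≈ 8.01 mg/L; x_c ≈ 71.0 km

At the critical point dD/dt = 0, so k_1 L₀ e^(−k_1 t) = k_2 D. Substituting D(t) from the Streeter–Phelps equation and solving for t gives
t_c = ln[(k_2/k_1)(1 − D₀(k_2−k_1)/(k_1 L₀))] / (k_2−k_1).
Here k_2−k_1 = 1.436 d⁻¹ and 1 − D₀(k_2−k_1)/(k_1 L₀) = 1 − 1.76×1.436/(0.304×19.0) = 0.5624, so
t_c = ln(5.724 × 0.5624) / 1.436 = 1.169 / 1.436 = 0.8142 d.
D_c = (k_1/k_2) L₀ e^(−k_1 t_c) = (0.304/1.74) × 19.0 × e^(−0.304×0.8142) = 0.1747 × 19.0 × 0.7807 = 2.592 mg/L.
Minimum DO = C_s − D_c = 10.6 − 2.592 = 8.008 mg/L.
x_c = v t_c = 1.01 m/s × 0.8142 d × 86400 s/d = 71050 m ≈ 71.0 km.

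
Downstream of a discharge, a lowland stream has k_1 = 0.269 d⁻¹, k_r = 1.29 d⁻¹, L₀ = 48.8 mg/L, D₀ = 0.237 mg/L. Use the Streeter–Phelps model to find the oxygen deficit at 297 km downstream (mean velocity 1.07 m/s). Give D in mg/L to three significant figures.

D ≈ 5.22 mg/L

Travel time t = x/v = 297 km / (1.07 m/s) = 297000 m / 1.07 m/s = 277600 s = 3.213 d.
k_1 L₀/(k_r−k_1) = 0.269×48.8/(1.29−0.269) = 13.13/1.021 = 12.86 mg/L.
e^(−k_1 t) = e^(−0.269×3.213) = 0.4214; e^(−k_r t) = e^(−1.29×3.213) = 0.01585.
D = 12.86 × (0.4214 − 0.01585) + 0.237 × 0.01585 = 5.214 + 0.003758 = 5.218 mg/L.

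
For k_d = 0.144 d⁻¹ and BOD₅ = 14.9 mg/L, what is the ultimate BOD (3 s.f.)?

L₀ ≈ 29.0 mg/L

BOD₅ = L₀(1 − e^(−5k_d)) ⇒ L₀ = BOD₅ / (1 − e^(−5×0.144))
= 14.9 / (1 − 0.4868) = 14.9 / 0.5132 = 29.03 mg/L.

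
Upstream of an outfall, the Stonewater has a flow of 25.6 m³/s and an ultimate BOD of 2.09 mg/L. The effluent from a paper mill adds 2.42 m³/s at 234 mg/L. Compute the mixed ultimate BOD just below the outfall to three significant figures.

Flow-weighted mixing: C = (Q_r C_r + Q_w C_w)/(Q_r + Q_w)
= (25.6×2.09 + 2.42×234)/(25.6 + 2.42) = 619.8/28.02 = 22.12 mg/L.

22.1 mg/L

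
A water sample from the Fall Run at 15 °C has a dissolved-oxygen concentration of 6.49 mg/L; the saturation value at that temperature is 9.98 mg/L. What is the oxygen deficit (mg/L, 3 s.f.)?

D ≈ 3.49 mg/L

D = C_s − C = 9.98 − 6.49 = 3.49 mg/L.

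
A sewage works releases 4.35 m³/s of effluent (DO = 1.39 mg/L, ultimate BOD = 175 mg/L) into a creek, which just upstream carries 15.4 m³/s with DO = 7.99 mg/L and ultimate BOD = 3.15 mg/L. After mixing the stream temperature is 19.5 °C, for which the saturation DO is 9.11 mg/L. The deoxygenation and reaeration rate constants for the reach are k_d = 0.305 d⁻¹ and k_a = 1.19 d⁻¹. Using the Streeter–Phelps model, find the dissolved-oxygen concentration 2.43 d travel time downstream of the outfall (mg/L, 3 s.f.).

DO ≈ 3.02 mg/L

Mixed DO = (15.4×7.99 + 4.35×1.39)/(15.4+4.35) = 129.1/19.75 = 6.536 mg/L.
Mixed L₀ = (15.4×3.15 + 4.35×175)/(19.75) = 809.8/19.75 = 41.00 mg/L.
Initial deficit D₀ = C_s − DO₀ = 9.11 − 6.536 = 2.574 mg/L.
D(2.43) = [0.305×41.00/(1.19−0.305)](e^(−0.305×2.43) − e^(−1.19×2.43)) + 2.574 e^(−1.19×2.43)
= 14.13 × (0.4766 − 0.05548) + 2.574 × 0.05548 = 6.093 mg/L.
DO = 9.11 − 6.093 = 3.017 mg/L.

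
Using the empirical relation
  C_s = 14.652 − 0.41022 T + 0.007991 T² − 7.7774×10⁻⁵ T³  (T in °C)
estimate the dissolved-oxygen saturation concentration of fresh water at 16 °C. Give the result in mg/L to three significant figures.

C_s ≈ 9.82 mg/L

C_s = 14.652 − 0.41022×16 + 0.007991×16² − 7.7774×10⁻⁵×16³ = 9.816 mg/L.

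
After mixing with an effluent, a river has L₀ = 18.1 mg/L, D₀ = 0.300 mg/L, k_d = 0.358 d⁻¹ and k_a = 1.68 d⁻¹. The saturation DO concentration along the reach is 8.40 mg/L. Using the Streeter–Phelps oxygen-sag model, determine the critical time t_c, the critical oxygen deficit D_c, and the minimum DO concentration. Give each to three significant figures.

At the critical point dD/dt = 0, so k_d L₀ e^(−k_d t) = k_a D. Substituting D(t) from the Streeter–Phelps equation and solving for t gives
t_c = ln[(k_a/k_d)(1 − D₀(k_a−k_d)/(k_d L₀))] / (k_a−k_d).
Here k_a−k_d = 1.322 d⁻¹ and 1 − D₀(k_a−k_d)/(k_d L₀) = 1 − 0.300×1.322/(0.358×18.1) = 0.9388, so
t_c = ln(4.693 × 0.9388) / 1.322 = 1.483 / 1.322 = 1.122 d.
D_c = (k_d/k_a) L₀ e^(−k_d t_c) = (0.358/1.68) × 18.1 × e^(−0.358×1.122) = 0.2131 × 18.1 × 0.6693 = 2.581 mg/L.
Minimum DO = C_s − D_c = 8.40 − 2.581 = 5.819 mg/L.

t_c ≈ 1.12 d; D_c ≈ 2.58 mg/L; min DO ≈ 5.82 mg/L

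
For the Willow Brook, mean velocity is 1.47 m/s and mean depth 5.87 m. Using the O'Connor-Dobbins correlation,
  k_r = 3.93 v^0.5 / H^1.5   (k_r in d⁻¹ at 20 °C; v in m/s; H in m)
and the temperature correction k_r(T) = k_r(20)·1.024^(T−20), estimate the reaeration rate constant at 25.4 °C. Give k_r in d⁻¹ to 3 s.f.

k_r ≈ 0.381 d⁻¹

k_r(20) = 3.93 × 1.47^0.5 / 5.87^1.5 = 3.93 × 1.212 / 14.22 = 0.3350 d⁻¹.
k_r(25.4) = 0.3350 × 1.024^(25.4−20) = 0.3350 × 1.137 = 0.3808 d⁻¹.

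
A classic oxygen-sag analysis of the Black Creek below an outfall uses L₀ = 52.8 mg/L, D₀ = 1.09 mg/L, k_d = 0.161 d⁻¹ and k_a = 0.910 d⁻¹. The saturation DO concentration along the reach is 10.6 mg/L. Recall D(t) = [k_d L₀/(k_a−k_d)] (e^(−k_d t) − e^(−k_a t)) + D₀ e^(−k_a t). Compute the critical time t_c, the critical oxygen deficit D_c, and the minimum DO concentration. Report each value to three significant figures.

t_c ≈ 2.18 d; D_c ≈ 6.58 mg/L; min DO ≈ 4.02 mg/L

At the critical point dD/dt = 0, so k_d L₀ e^(−k_d t) = k_a D. Substituting D(t) from the Streeter–Phelps equation and solving for t gives
t_c = ln[(k_a/k_d)(1 − D₀(k_a−k_d)/(k_d L₀))] / (k_a−k_d).
Here k_a−k_d = 0.7490 d⁻¹ and 1 − D₀(k_a−k_d)/(k_d L₀) = 1 − 1.09×0.7490/(0.161×52.8) = 0.9040, so
t_c = ln(5.652 × 0.9040) / 0.7490 = 1.631 / 0.7490 = 2.178 d.
L(t_c) = L₀ e^(−k_d t_c) = 52.8 × 0.7043 = 37.19 mg/L, and at the critical point k_a D_c = k_d L, so D_c = (0.161/0.910) × 37.19 = 6.579 mg/L.
Minimum DO = C_s − D_c = 10.6 − 6.579 = 4.021 mg/L.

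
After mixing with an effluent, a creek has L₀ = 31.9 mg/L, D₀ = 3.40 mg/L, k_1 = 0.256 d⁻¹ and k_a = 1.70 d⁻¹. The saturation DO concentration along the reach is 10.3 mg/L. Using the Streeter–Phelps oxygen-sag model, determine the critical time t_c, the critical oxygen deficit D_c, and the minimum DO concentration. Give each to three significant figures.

With k_a/k_1 = 6.641 and 1 − D₀(k_a−k_1)/(k_1 L₀) = 0.3988,
t_c = ln(6.641 × 0.3988) / (1.70 − 0.256) = ln(2.648) / 1.444 = 0.9739/1.444 = 0.6745 d.
D_c = (k_1/k_a) L₀ e^(−k_1 t_c) = (0.256/1.70) × 31.9 × e^(−0.256×0.6745) = 0.1506 × 31.9 × 0.8414 = 4.042 mg/L.
Minimum DO = C_s − D_c = 10.3 − 4.042 = 6.258 mg/L.

t_c ≈ 0.674 d; D_c ≈ 4.04 mg/L; min DO ≈ 6.26 mg/L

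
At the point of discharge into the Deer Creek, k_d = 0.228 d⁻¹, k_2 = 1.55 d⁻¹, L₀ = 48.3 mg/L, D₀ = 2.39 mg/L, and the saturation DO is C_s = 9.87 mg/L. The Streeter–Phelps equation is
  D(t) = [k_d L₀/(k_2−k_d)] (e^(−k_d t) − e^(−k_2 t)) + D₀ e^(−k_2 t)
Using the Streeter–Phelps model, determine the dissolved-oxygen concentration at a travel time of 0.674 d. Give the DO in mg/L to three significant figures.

DO ≈ 4.82 mg/L

k_d L₀/(k_2−k_d) = 0.228×48.3/(1.55−0.228) = 11.01/1.322 = 8.330 mg/L.
e^(−k_d t) = e^(−0.228×0.6740) = 0.8576; e^(−k_2 t) = e^(−1.55×0.6740) = 0.3518.
D = 8.330 × (0.8576 − 0.3518) + 2.39 × 0.3518 = 4.213 + 0.8408 = 5.054 mg/L.
DO = C_s − D = 9.87 − 5.054 = 4.816 mg/L.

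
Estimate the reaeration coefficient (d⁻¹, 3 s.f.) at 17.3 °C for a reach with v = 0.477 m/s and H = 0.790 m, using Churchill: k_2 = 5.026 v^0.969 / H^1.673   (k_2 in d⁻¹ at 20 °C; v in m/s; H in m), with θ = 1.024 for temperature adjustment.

k_2 ≈ 3.41 d⁻¹

k_2(20) = 5.026 × 0.477^0.969 / 0.790^1.673 = 5.026 × 0.4881 / 0.6741 = 3.639 d⁻¹.
k_2(17.3) = 3.639 × 1.024^(17.3−20) = 3.639 × 0.9380 = 3.413 d⁻¹.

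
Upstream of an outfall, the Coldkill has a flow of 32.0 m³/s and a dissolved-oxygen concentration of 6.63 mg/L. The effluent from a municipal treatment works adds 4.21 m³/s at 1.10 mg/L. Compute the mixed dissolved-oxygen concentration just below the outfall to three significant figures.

5.99 mg/L

Flow-weighted mixing: C = (Q_r C_r + Q_w C_w)/(Q_r + Q_w)
= (32.0×6.63 + 4.21×1.10)/(32.0 + 4.21) = 216.8/36.21 = 5.987 mg/L.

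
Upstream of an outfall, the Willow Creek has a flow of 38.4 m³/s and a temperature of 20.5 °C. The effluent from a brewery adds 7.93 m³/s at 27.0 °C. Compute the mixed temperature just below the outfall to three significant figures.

Flow-weighted mixing: C = (Q_r C_r + Q_w C_w)/(Q_r + Q_w)
= (38.4×20.5 + 7.93×27.0)/(38.4 + 7.93) = 1001/46.33 = 21.61 °C.

21.6 °C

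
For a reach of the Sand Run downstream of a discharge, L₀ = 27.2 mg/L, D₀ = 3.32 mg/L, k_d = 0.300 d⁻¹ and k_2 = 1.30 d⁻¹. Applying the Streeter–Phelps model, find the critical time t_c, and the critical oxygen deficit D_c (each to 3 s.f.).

t_c ≈ 0.944 d; D_c ≈ 4.73 mg/L

t_c = [1/(k_2−k_d)] ln[(k_2/k_d)(1 − D₀(k_2−k_d)/(k_d L₀))]
= [1/(1.30−0.300)] ln[(1.30/0.300)(1 − 3.32×1.000/(0.300×27.2))]
= (1/1.000) ln[4.333 × 0.5931] = 1.000 × ln(2.570) = 1.000 × 0.9440 = 0.9440 d.
D_c = (k_d/k_2) L₀ e^(−k_d t_c) = (0.300/1.30) × 27.2 × e^(−0.300×0.9440) = 0.2308 × 27.2 × 0.7534 = 4.729 mg/L.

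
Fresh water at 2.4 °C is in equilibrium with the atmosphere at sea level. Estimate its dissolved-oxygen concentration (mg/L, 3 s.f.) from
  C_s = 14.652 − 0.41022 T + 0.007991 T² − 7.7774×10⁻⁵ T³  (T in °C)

C_s ≈ 13.7 mg/L

C_s = 14.652 − 0.41022×2.4 + 0.007991×2.4² − 7.7774×10⁻⁵×2.4³ = 13.71 mg/L.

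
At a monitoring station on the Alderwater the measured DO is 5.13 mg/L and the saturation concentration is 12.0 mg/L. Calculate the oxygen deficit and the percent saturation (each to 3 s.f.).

D = C_s − C = 12.0 − 5.13 = 6.87 mg/L.
% saturation = 5.13/12.0 × 100 = 42.8 %.

D ≈ 6.87 mg/L; 42.8 % saturation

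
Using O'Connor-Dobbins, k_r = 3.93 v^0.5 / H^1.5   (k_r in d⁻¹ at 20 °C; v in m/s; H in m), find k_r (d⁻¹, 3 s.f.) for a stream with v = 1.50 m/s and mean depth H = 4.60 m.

k_r = 3.93 × 1.50^0.5 / 4.60^1.5 = 3.93 × 1.225 / 9.866 = 0.4879 d⁻¹.

k_r ≈ 0.488 d⁻¹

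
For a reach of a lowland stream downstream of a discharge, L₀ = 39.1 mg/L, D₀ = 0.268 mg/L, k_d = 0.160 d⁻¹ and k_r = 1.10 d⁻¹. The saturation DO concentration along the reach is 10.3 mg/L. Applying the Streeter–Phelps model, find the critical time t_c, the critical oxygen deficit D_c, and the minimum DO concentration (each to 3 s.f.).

t_c ≈ 2.01 d; D_c ≈ 4.13 mg/L; min DO ≈ 6.17 mg/L

t_c = [1/(k_r−k_d)] ln[(k_r/k_d)(1 − D₀(k_r−k_d)/(k_d L₀))]
= [1/(1.10−0.160)] ln[(1.10/0.160)(1 − 0.268×0.9400/(0.160×39.1))]
= (1/0.9400) ln[6.875 × 0.9597] = 1.064 × ln(6.598) = 1.064 × 1.887 = 2.007 d.
L(t_c) = L₀ e^(−k_d t_c) = 39.1 × 0.7253 = 28.36 mg/L, and at the critical point k_r D_c = k_d L, so D_c = (0.160/1.10) × 28.36 = 4.125 mg/L.
Minimum DO = C_s − D_c = 10.3 − 4.125 = 6.175 mg/L.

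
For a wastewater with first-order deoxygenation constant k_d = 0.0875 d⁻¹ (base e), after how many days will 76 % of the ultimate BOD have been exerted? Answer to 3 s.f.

t ≈ 16.3 d

y/L₀ = 1 − e^(−k_d t) = 0.76 ⇒ e^(−k_d t) = 0.240
t = −ln(0.240) / 0.0875 = 1.427 / 0.0875 = 16.31 d.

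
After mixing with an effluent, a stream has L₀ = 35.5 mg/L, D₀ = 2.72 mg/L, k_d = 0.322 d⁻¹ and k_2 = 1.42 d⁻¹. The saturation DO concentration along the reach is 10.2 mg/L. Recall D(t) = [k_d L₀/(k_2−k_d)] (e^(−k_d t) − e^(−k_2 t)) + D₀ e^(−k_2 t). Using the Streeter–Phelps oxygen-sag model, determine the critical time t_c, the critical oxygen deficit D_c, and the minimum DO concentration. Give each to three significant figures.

With k_2/k_d = 4.410 and 1 − D₀(k_2−k_d)/(k_d L₀) = 0.7387,
t_c = ln(4.410 × 0.7387) / (1.42 − 0.322) = ln(3.258) / 1.098 = 1.181/1.098 = 1.076 d.
L(t_c) = L₀ e^(−k_d t_c) = 35.5 × 0.7073 = 25.11 mg/L, and at the critical point k_2 D_c = k_d L, so D_c = (0.322/1.42) × 25.11 = 5.693 mg/L.
Minimum DO = C_s − D_c = 10.2 − 5.693 = 4.507 mg/L.

t_c ≈ 1.08 d; D_c ≈ 5.69 mg/L; min DO ≈ 4.51 mg/L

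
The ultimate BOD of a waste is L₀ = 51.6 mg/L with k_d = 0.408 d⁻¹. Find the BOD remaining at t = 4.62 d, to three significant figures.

L ≈ 7.83 mg/L

L_t = L₀ e^(−k_d t) = 51.6 × e^(−0.408×4.62) = 51.6 × 0.1518 = 7.835 mg/L.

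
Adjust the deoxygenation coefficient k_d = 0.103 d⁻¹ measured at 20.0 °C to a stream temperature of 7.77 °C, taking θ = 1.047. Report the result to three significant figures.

k_d(T₂) = k_d(T₁) · θ^(T₂−T₁) = 0.103 × 1.047^(7.77−20.0)
= 0.103 × 1.047^-12.2 = 0.103 × 0.5702 = 0.05873 d⁻¹.

k_d ≈ 0.0587 d⁻¹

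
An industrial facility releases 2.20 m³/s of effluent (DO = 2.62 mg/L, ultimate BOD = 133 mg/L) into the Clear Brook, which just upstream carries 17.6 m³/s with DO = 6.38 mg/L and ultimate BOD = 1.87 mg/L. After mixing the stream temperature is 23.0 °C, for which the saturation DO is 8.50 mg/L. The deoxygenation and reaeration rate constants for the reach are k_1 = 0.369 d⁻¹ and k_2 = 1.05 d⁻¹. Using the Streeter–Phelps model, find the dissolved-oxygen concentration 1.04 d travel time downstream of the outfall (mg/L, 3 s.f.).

DO ≈ 4.57 mg/L

Mixed DO = (17.6×6.38 + 2.20×2.62)/(17.6+2.20) = 118.1/19.80 = 5.962 mg/L.
Mixed L₀ = (17.6×1.87 + 2.20×133)/(19.80) = 325.5/19.80 = 16.44 mg/L.
Initial deficit D₀ = C_s − DO₀ = 8.50 − 5.962 = 2.538 mg/L.
D(1.04) = [0.369×16.44/(1.05−0.369)](e^(−0.369×1.04) − e^(−1.05×1.04)) + 2.538 e^(−1.05×1.04)
= 8.908 × (0.6813 − 0.3355) + 2.538 × 0.3355 = 3.931 mg/L.
DO = 8.50 − 3.931 = 4.569 mg/L.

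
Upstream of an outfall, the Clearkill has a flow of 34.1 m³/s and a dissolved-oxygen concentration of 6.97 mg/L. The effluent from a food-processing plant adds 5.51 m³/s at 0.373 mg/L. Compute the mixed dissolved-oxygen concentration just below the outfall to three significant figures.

Flow-weighted mixing: C = (Q_r C_r + Q_w C_w)/(Q_r + Q_w)
= (34.1×6.97 + 5.51×0.373)/(34.1 + 5.51) = 239.7/39.61 = 6.052 mg/L.

6.05 mg/L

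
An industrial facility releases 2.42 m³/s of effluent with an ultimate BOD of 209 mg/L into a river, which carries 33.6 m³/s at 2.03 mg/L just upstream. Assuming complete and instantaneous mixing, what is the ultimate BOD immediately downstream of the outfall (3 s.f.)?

15.9 mg/L

Flow-weighted mixing: C = (Q_r C_r + Q_w C_w)/(Q_r + Q_w)
= (33.6×2.03 + 2.42×209)/(33.6 + 2.42) = 574.0/36.02 = 15.94 mg/L.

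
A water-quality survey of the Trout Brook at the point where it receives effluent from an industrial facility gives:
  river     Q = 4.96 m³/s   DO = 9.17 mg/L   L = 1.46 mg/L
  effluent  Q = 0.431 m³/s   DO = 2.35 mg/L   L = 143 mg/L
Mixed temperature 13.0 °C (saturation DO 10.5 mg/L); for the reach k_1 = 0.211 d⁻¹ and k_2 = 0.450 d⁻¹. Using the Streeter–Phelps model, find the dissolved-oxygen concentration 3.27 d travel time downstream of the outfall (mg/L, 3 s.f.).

DO ≈ 7.00 mg/L

Mixed DO = (4.96×9.17 + 0.431×2.35)/(4.96+0.431) = 46.50/5.391 = 8.625 mg/L.
Mixed L₀ = (4.96×1.46 + 0.431×143)/(5.391) = 68.87/5.391 = 12.78 mg/L.
Initial deficit D₀ = C_s − DO₀ = 10.5 − 8.625 = 1.875 mg/L.
D(3.27) = [0.211×12.78/(0.450−0.211)](e^(−0.211×3.27) − e^(−0.450×3.27)) + 1.875 e^(−0.450×3.27)
= 11.28 × (0.5016 − 0.2296) + 1.875 × 0.2296 = 3.499 mg/L.
DO = 10.5 − 3.499 = 7.001 mg/L.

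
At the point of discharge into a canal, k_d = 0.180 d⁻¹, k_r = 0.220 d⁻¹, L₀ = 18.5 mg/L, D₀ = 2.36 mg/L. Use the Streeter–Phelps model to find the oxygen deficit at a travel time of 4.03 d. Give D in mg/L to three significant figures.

D ≈ 6.97 mg/L

k_d L₀/(k_r−k_d) = 0.180×18.5/(0.220−0.180) = 3.330/0.04000 = 83.25 mg/L.
e^(−k_d t) = e^(−0.180×4.030) = 0.4841; e^(−k_r t) = e^(−0.220×4.030) = 0.4121.
D = 83.25 × (0.4841 − 0.4121) + 2.36 × 0.4121 = 6.000 + 0.9724 = 6.973 mg/L.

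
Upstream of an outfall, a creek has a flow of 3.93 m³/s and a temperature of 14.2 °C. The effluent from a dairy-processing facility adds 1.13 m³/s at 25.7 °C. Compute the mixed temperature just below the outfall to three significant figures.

Flow-weighted mixing: C = (Q_r C_r + Q_w C_w)/(Q_r + Q_w)
= (3.93×14.2 + 1.13×25.7)/(3.93 + 1.13) = 84.85/5.060 = 16.77 °C.

16.8 °C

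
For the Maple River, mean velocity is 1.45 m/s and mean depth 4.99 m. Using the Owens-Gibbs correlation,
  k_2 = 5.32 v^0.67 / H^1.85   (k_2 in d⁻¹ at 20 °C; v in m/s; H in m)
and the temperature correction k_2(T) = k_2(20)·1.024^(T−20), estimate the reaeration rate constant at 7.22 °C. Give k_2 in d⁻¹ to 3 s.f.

k_2(20) = 5.32 × 1.45^0.67 / 4.99^1.85 = 5.32 × 1.283 / 19.57 = 0.3488 d⁻¹.
k_2(7.22) = 0.3488 × 1.024^(7.22−20) = 0.3488 × 0.7385 = 0.2576 d⁻¹.

k_2 ≈ 0.258 d⁻¹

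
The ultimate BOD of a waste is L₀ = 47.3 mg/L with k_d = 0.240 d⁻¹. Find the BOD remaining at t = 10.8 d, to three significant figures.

L_t = L₀ e^(−k_d t) = 47.3 × e^(−0.240×10.8) = 47.3 × 0.07487 = 3.541 mg/L.

L ≈ 3.54 mg/L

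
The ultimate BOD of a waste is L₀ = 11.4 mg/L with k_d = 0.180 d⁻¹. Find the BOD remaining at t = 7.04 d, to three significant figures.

L ≈ 3.21 mg/L

L_t = L₀ e^(−k_d t) = 11.4 × e^(−0.180×7.04) = 11.4 × 0.2816 = 3.210 mg/L.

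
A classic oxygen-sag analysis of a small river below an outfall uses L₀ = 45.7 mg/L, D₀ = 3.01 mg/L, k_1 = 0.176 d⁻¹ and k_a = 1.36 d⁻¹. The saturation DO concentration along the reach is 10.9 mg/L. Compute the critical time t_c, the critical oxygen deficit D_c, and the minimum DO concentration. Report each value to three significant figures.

t_c = [1/(k_a−k_1)] ln[(k_a/k_1)(1 − D₀(k_a−k_1)/(k_1 L₀))]
= [1/(1.36−0.176)] ln[(1.36/0.176)(1 − 3.01×1.184/(0.176×45.7))]
= (1/1.184) ln[7.727 × 0.5569] = 0.8446 × ln(4.303) = 0.8446 × 1.459 = 1.233 d.
D_c = (k_1/k_a) L₀ e^(−k_1 t_c) = (0.176/1.36) × 45.7 × e^(−0.176×1.233) = 0.1294 × 45.7 × 0.8050 = 4.761 mg/L.
Minimum DO = C_s − D_c = 10.9 − 4.761 = 6.139 mg/L.

t_c ≈ 1.23 d; D_c ≈ 4.76 mg/L; min DO ≈ 6.14 mg/L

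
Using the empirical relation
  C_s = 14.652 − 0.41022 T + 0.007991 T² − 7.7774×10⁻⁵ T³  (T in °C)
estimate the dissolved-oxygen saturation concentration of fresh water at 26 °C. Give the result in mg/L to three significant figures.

C_s ≈ 8.02 mg/L

C_s = 14.652 − 0.41022×26 + 0.007991×26² − 7.7774×10⁻⁵×26³ = 8.021 mg/L.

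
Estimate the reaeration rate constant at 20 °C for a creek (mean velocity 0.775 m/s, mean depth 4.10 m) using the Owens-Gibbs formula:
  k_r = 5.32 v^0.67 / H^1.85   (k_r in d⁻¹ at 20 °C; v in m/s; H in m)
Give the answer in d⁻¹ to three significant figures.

k_r = 5.32 × 0.775^0.67 / 4.10^1.85 = 5.32 × 0.8430 / 13.60 = 0.3297 d⁻¹.

k_r ≈ 0.330 d⁻¹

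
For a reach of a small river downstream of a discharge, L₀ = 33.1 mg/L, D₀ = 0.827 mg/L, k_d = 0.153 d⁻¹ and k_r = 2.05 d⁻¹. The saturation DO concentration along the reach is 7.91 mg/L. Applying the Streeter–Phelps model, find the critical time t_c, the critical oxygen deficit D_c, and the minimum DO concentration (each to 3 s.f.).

t_c ≈ 1.17 d; D_c ≈ 2.06 mg/L; min DO ≈ 5.85 mg/L

With k_r/k_d = 13.40 and 1 − D₀(k_r−k_d)/(k_d L₀) = 0.6902,
t_c = ln(13.40 × 0.6902) / (2.05 − 0.153) = ln(9.248) / 1.897 = 2.224/1.897 = 1.173 d.
L(t_c) = L₀ e^(−k_d t_c) = 33.1 × 0.8358 = 27.66 mg/L, and at the critical point k_r D_c = k_d L, so D_c = (0.153/2.05) × 27.66 = 2.065 mg/L.
Minimum DO = C_s − D_c = 7.91 − 2.065 = 5.845 mg/L.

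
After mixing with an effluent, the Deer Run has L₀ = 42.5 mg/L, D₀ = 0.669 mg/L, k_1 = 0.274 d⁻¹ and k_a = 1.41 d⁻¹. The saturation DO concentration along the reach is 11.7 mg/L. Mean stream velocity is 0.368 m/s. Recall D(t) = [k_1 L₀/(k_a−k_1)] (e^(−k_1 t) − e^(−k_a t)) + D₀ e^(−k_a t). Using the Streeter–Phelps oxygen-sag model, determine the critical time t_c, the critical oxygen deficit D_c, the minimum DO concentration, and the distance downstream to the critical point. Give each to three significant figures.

With k_a/k_1 = 5.146 and 1 − D₀(k_a−k_1)/(k_1 L₀) = 0.9347,
t_c = ln(5.146 × 0.9347) / (1.41 − 0.274) = ln(4.810) / 1.136 = 1.571/1.136 = 1.383 d.
D_c = (k_1/k_a) L₀ e^(−k_1 t_c) = (0.274/1.41) × 42.5 × e^(−0.274×1.383) = 0.1943 × 42.5 × 0.6846 = 5.654 mg/L.
Minimum DO = C_s − D_c = 11.7 − 5.654 = 6.046 mg/L.
x_c = v t_c = 0.368 m/s × 1.383 d × 86400 s/d = 43960 m ≈ 44.0 km.

t_c ≈ 1.38 d; D_c ≈ 5.65 mg/L; min DO ≈ 6.05 mg/L; x_c ≈ 44.0 km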